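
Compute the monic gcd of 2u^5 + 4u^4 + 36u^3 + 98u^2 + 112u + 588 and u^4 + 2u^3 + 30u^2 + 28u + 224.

Euclidean algorithm in ℚ[u]:
  2u^5 + 4u^4 + 36u^3 + 98u^2 + 112u + 588 = (2u)(u^4 + 2u^3 + 30u^2 + 28u + 224) + (−24u^3 + 42u^2 − 336u + 588)
  u^4 + 2u^3 + 30u^2 + 28u + 224 = (−(1/24)u − 5/32)(−24u^3 + 42u^2 − 336u + 588) + ((361/16)u^2 + 2527/8)
  −24u^3 + 42u^2 − 336u + 588 = (−(384/361)u + 672/361)((361/16)u^2 + 2527/8) + (0)
Last nonzero remainder: (361/16)u^2 + 2527/8. Dividing through by 361/16 gives the monic gcd u^2 + 14.

u^2 + 14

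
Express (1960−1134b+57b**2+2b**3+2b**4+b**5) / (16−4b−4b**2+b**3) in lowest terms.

(245+42b+8b**2+b**3)/(2+b)

By polynomial division,
  b**5+2b**4+2b**3+57b**2−1134b+1960 = (b**2+6b+30)(b**3−4b**2−4b+16) + (185b**2−1110b+1480)
  b**3−4b**2−4b+16 = ((1/185)b+2/185)(185b**2−1110b+1480) + (0)
Last nonzero remainder: 185b**2−1110b+1480. Dividing through by 185 gives the monic gcd b**2−6b+8.
Cancel b**2−6b+8 from numerator and denominator to get the reduced form.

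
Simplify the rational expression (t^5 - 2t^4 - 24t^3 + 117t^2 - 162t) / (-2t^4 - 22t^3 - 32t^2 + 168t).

(-t^3 + 8t^2 - 24t + 27)/(2t^2 + 10t - 28)

Apply the Euclidean algorithm:
  t^5 - 2t^4 - 24t^3 + 117t^2 - 162t = (-(1/2)t + 13/2)(-2t^4 - 22t^3 - 32t^2 + 168t) + (103t^3 + 409t^2 - 1254t)
  -2t^4 - 22t^3 - 32t^2 + 168t = (-(2/103)t - 1448/10609)(103t^3 + 409t^2 - 1254t) + (-(5580/10609)t^2 - (33480/10609)t)
  103t^3 + 409t^2 - 1254t = (-(1092727/5580)t + 2217281/5580)(-(5580/10609)t^2 - (33480/10609)t) + (0)
Last nonzero remainder: -(5580/10609)t^2 - (33480/10609)t. Dividing through by -5580/10609 gives the monic gcd t^2 + 6t.
Cancel t^2 + 6t from numerator and denominator to get the reduced form.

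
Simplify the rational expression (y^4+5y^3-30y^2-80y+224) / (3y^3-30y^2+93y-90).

(y^3+7y^2-16y-112)/(3y^2-24y+45)

Euclidean algorithm in ℚ[y]:
  y^4+5y^3-30y^2-80y+224 = ((1/3)y+5)(3y^3-30y^2+93y-90) + (89y^2-515y+674)
  3y^3-30y^2+93y-90 = ((3/89)y-1125/7921)(89y^2-515y+674) + (-(22680/7921)y+45360/7921)
  89y^2-515y+674 = (-(704969/22680)y+2669377/22680)(-(22680/7921)y+45360/7921) + (0)
Last nonzero remainder: -(22680/7921)y+45360/7921. Dividing through by -22680/7921 gives the monic gcd y-2.
Cancel y-2 from numerator and denominator to get the reduced form.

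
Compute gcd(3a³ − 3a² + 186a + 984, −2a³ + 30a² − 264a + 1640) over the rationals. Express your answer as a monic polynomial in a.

a² − 5a + 82

By polynomial division,
  3a³ − 3a² + 186a + 984 = (−3/2)(−2a³ + 30a² − 264a + 1640) + (42a² − 210a + 3444)
  −2a³ + 30a² − 264a + 1640 = (−(1/21)a + 10/21)(42a² − 210a + 3444) + (0)
Last nonzero remainder: 42a² − 210a + 3444. Dividing through by 42 gives the monic gcd a² − 5a + 82.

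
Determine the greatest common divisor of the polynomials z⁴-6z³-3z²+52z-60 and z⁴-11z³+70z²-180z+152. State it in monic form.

Repeated division with remainder:
  z⁴-6z³-3z²+52z-60 = (z⁴-11z³+70z²-180z+152) + (5z³-73z²+232z-212)
  z⁴-11z³+70z²-180z+152 = ((1/5)z+18/25)(5z³-73z²+232z-212) + ((1904/25)z²-(7616/25)z+7616/25)
  5z³-73z²+232z-212 = ((125/1904)z-1325/1904)((1904/25)z²-(7616/25)z+7616/25) + (0)
Last nonzero remainder: (1904/25)z²-(7616/25)z+7616/25. Dividing through by 1904/25 gives the monic gcd z²-4z+4.

z²-4z+4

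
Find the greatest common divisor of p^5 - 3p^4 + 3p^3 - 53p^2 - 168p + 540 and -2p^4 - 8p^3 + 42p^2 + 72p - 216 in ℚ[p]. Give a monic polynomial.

Repeated division with remainder:
  p^5 - 3p^4 + 3p^3 - 53p^2 - 168p + 540 = (-(1/2)p + 7/2)(-2p^4 - 8p^3 + 42p^2 + 72p - 216) + (52p^3 - 164p^2 - 528p + 1296)
  -2p^4 - 8p^3 + 42p^2 + 72p - 216 = (-(1/26)p - 93/338)(52p^3 - 164p^2 - 528p + 1296) + (-(3960/169)p^2 - (3960/169)p + 23760/169)
  52p^3 - 164p^2 - 528p + 1296 = (-(2197/990)p + 507/55)(-(3960/169)p^2 - (3960/169)p + 23760/169) + (0)
Last nonzero remainder: -(3960/169)p^2 - (3960/169)p + 23760/169. Dividing through by -3960/169 gives the monic gcd p^2 + p - 6.

p^2 + p - 6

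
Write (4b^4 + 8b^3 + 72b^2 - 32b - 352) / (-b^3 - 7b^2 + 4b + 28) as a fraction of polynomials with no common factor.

Euclidean algorithm in ℚ[b]:
  4b^4 + 8b^3 + 72b^2 - 32b - 352 = (-4b + 20)(-b^3 - 7b^2 + 4b + 28) + (228b^2 - 912)
  -b^3 - 7b^2 + 4b + 28 = (-(1/228)b - 7/228)(228b^2 - 912) + (0)
Last nonzero remainder: 228b^2 - 912. Dividing through by 228 gives the monic gcd b^2 - 4.
Cancel b^2 - 4 from numerator and denominator to get the reduced form.

(-4b^2 - 8b - 88)/(b + 7)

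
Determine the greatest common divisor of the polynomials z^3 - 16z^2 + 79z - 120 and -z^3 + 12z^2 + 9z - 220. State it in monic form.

Apply the Euclidean algorithm:
  z^3 - 16z^2 + 79z - 120 = (-1)(-z^3 + 12z^2 + 9z - 220) + (-4z^2 + 88z - 340)
  -z^3 + 12z^2 + 9z - 220 = ((1/4)z + 5/2)(-4z^2 + 88z - 340) + (-126z + 630)
  -4z^2 + 88z - 340 = ((2/63)z - 34/63)(-126z + 630) + (0)
Last nonzero remainder: -126z + 630. Dividing through by -126 gives the monic gcd z - 5.

z - 5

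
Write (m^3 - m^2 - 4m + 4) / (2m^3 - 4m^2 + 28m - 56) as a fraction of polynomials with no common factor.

(m^2 + m - 2)/(2m^2 + 28)

Repeated division with remainder:
  m^3 - m^2 - 4m + 4 = (1/2)(2m^3 - 4m^2 + 28m - 56) + (m^2 - 18m + 32)
  2m^3 - 4m^2 + 28m - 56 = (2m + 32)(m^2 - 18m + 32) + (540m - 1080)
  m^2 - 18m + 32 = ((1/540)m - 4/135)(540m - 1080) + (0)
Last nonzero remainder: 540m - 1080. Dividing through by 540 gives the monic gcd m - 2.
Cancel m - 2 from numerator and denominator to get the reduced form.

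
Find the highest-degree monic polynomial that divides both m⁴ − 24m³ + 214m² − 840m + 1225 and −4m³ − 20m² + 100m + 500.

m − 5

Repeated division with remainder:
  m⁴ − 24m³ + 214m² − 840m + 1225 = (−(1/4)m + 29/4)(−4m³ − 20m² + 100m + 500) + (384m² − 1440m − 2400)
  −4m³ − 20m² + 100m + 500 = (−(1/96)m − 35/384)(384m² − 1440m − 2400) + (−(225/4)m + 1125/4)
  384m² − 1440m − 2400 = (−(512/75)m − 128/15)(−(225/4)m + 1125/4) + (0)
Last nonzero remainder: −(225/4)m + 1125/4. Dividing through by −225/4 gives the monic gcd m − 5.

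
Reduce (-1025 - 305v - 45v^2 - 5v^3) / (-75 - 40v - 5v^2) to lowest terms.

(41 + 4v + v^2)/(3 + v)

Repeated division with remainder:
  -5v^3 - 45v^2 - 305v - 1025 = (v + 1)(-5v^2 - 40v - 75) + (-190v - 950)
  -5v^2 - 40v - 75 = ((1/38)v + 3/38)(-190v - 950) + (0)
Last nonzero remainder: -190v - 950. Dividing through by -190 gives the monic gcd v + 5.
Cancel v + 5 from numerator and denominator to get the reduced form.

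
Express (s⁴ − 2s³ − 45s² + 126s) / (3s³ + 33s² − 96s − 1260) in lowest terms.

(s² − 3s)/(3s + 30)

Repeated division with remainder:
  s⁴ − 2s³ − 45s² + 126s = ((1/3)s − 13/3)(3s³ + 33s² − 96s − 1260) + (130s² + 130s − 5460)
  3s³ + 33s² − 96s − 1260 = ((3/130)s + 3/13)(130s² + 130s − 5460) + (0)
Last nonzero remainder: 130s² + 130s − 5460. Dividing through by 130 gives the monic gcd s² + s − 42.
Cancel s² + s − 42 from numerator and denominator to get the reduced form.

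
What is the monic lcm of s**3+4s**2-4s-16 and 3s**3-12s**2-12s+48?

s**4-20s**2+64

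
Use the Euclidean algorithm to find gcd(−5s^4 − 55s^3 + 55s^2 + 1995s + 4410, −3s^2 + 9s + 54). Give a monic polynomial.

s^2 − 3s − 18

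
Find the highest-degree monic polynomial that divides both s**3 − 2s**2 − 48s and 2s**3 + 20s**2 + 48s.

s**2 + 6s

Repeated division with remainder:
  s**3 − 2s**2 − 48s = (1/2)(2s**3 + 20s**2 + 48s) + (−12s**2 − 72s)
  2s**3 + 20s**2 + 48s = (−(1/6)s − 2/3)(−12s**2 − 72s) + (0)
Last nonzero remainder: −12s**2 − 72s. Dividing through by −12 gives the monic gcd s**2 + 6s.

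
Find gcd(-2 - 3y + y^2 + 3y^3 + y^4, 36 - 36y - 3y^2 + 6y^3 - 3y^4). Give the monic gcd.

-2 + y + y^2

Repeated division with remainder:
  y^4 + 3y^3 + y^2 - 3y - 2 = (-1/3)(-3y^4 + 6y^3 - 3y^2 - 36y + 36) + (5y^3 - 15y + 10)
  -3y^4 + 6y^3 - 3y^2 - 36y + 36 = (-(3/5)y + 6/5)(5y^3 - 15y + 10) + (-12y^2 - 12y + 24)
  5y^3 - 15y + 10 = (-(5/12)y + 5/12)(-12y^2 - 12y + 24) + (0)
Last nonzero remainder: -12y^2 - 12y + 24. Dividing through by -12 gives the monic gcd y^2 + y - 2.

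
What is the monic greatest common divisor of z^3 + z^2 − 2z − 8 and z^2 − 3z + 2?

Apply the Euclidean algorithm:
  z^3 + z^2 − 2z − 8 = (z + 4)(z^2 − 3z + 2) + (8z − 16)
  z^2 − 3z + 2 = ((1/8)z − 1/8)(8z − 16) + (0)
Last nonzero remainder: 8z − 16. Dividing through by 8 gives the monic gcd z − 2.

z − 2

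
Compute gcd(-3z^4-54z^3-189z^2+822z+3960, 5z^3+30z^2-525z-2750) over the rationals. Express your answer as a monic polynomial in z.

z^2+16z+55

By polynomial division,
  -3z^4-54z^3-189z^2+822z+3960 = (-(3/5)z-36/5)(5z^3+30z^2-525z-2750) + (-288z^2-4608z-15840)
  5z^3+30z^2-525z-2750 = (-(5/288)z+25/144)(-288z^2-4608z-15840) + (0)
Last nonzero remainder: -288z^2-4608z-15840. Dividing through by -288 gives the monic gcd z^2+16z+55.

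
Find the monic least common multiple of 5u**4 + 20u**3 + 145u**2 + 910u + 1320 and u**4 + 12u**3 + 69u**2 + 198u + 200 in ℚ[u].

u**6 + 10u**5 + 78u**4 + 456u**3 + 2081u**2 + 6134u + 6600

Euclidean algorithm in ℚ[u]:
  5u**4 + 20u**3 + 145u**2 + 910u + 1320 = (5)(u**4 + 12u**3 + 69u**2 + 198u + 200) + (-40u**3 - 200u**2 - 80u + 320)
  u**4 + 12u**3 + 69u**2 + 198u + 200 = (-(1/40)u - 7/40)(-40u**3 - 200u**2 - 80u + 320) + (32u**2 + 192u + 256)
  -40u**3 - 200u**2 - 80u + 320 = (-(5/4)u + 5/4)(32u**2 + 192u + 256) + (0)
Last nonzero remainder: 32u**2 + 192u + 256. Dividing through by 32 gives the monic gcd u**2 + 6u + 8.
Then lcm(f, g) = f·g / gcd(f, g); expanding and making the result monic gives the answer.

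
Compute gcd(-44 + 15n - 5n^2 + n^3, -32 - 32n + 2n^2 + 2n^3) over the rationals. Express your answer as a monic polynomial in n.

-4 + n

Euclidean algorithm in ℚ[n]:
  n^3 - 5n^2 + 15n - 44 = (1/2)(2n^3 + 2n^2 - 32n - 32) + (-6n^2 + 31n - 28)
  2n^3 + 2n^2 - 32n - 32 = (-(1/3)n - 37/18)(-6n^2 + 31n - 28) + ((403/18)n - 806/9)
  -6n^2 + 31n - 28 = (-(108/403)n + 126/403)((403/18)n - 806/9) + (0)
Last nonzero remainder: (403/18)n - 806/9. Dividing through by 403/18 gives the monic gcd n - 4.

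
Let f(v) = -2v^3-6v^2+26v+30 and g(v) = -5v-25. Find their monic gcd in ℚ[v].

v+5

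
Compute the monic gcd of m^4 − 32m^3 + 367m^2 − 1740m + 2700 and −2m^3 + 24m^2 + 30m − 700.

m − 10

Apply the Euclidean algorithm:
  m^4 − 32m^3 + 367m^2 − 1740m + 2700 = (−(1/2)m + 10)(−2m^3 + 24m^2 + 30m − 700) + (142m^2 − 2390m + 9700)
  −2m^3 + 24m^2 + 30m − 700 = (−(1/71)m − 343/5041)(142m^2 − 2390m + 9700) + ((20160/5041)m − 201600/5041)
  142m^2 − 2390m + 9700 = ((357911/10080)m − 488977/2016)((20160/5041)m − 201600/5041) + (0)
Last nonzero remainder: (20160/5041)m − 201600/5041. Dividing through by 20160/5041 gives the monic gcd m − 10.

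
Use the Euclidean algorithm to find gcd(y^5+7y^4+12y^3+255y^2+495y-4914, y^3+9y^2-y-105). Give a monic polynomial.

Euclidean algorithm in ℚ[y]:
  y^5+7y^4+12y^3+255y^2+495y-4914 = (y^2-2y+31)(y^3+9y^2-y-105) + (79y^2+316y-1659)
  y^3+9y^2-y-105 = ((1/79)y+5/79)(79y^2+316y-1659) + (0)
Last nonzero remainder: 79y^2+316y-1659. Dividing through by 79 gives the monic gcd y^2+4y-21.

y^2+4y-21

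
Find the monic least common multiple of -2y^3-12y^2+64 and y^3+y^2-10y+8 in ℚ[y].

y^4+5y^3-6y^2-32y+32

Apply the Euclidean algorithm:
  -2y^3-12y^2+64 = (-2)(y^3+y^2-10y+8) + (-10y^2-20y+80)
  y^3+y^2-10y+8 = (-(1/10)y+1/10)(-10y^2-20y+80) + (0)
Last nonzero remainder: -10y^2-20y+80. Dividing through by -10 gives the monic gcd y^2+2y-8.
Then lcm(f, g) = f·g / gcd(f, g); expanding and making the result monic gives the answer.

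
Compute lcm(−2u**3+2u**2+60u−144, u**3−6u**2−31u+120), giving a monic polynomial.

u**5−4u**4−67u**3+202u**2+984u−2880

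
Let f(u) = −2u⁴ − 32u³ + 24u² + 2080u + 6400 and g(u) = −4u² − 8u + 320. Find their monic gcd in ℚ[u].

Euclidean algorithm in ℚ[u]:
  −2u⁴ − 32u³ + 24u² + 2080u + 6400 = ((1/2)u² + 7u + 20)(−4u² − 8u + 320) + (0)
Last nonzero remainder: −4u² − 8u + 320. Dividing through by −4 gives the monic gcd u² + 2u − 80.

u² + 2u − 80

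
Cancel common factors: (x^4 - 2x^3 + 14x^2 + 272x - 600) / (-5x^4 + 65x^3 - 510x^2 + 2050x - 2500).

(-x - 6)/(5x - 25)

Repeated division with remainder:
  x^4 - 2x^3 + 14x^2 + 272x - 600 = (-1/5)(-5x^4 + 65x^3 - 510x^2 + 2050x - 2500) + (11x^3 - 88x^2 + 682x - 1100)
  -5x^4 + 65x^3 - 510x^2 + 2050x - 2500 = (-(5/11)x + 25/11)(11x^3 - 88x^2 + 682x - 1100) + (0)
Last nonzero remainder: 11x^3 - 88x^2 + 682x - 1100. Dividing through by 11 gives the monic gcd x^3 - 8x^2 + 62x - 100.
Cancel x^3 - 8x^2 + 62x - 100 from numerator and denominator to get the reduced form.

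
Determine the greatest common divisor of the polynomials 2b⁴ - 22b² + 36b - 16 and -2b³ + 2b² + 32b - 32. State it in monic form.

By polynomial division,
  2b⁴ - 22b² + 36b - 16 = (-b - 1)(-2b³ + 2b² + 32b - 32) + (12b² + 36b - 48)
  -2b³ + 2b² + 32b - 32 = (-(1/6)b + 2/3)(12b² + 36b - 48) + (0)
Last nonzero remainder: 12b² + 36b - 48. Dividing through by 12 gives the monic gcd b² + 3b - 4.

b² + 3b - 4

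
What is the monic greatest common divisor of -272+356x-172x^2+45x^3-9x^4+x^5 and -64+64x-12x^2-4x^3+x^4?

-16+20x-8x^2+x^3

By polynomial division,
  x^5-9x^4+45x^3-172x^2+356x-272 = (x-5)(x^4-4x^3-12x^2+64x-64) + (37x^3-296x^2+740x-592)
  x^4-4x^3-12x^2+64x-64 = ((1/37)x+4/37)(37x^3-296x^2+740x-592) + (0)
Last nonzero remainder: 37x^3-296x^2+740x-592. Dividing through by 37 gives the monic gcd x^3-8x^2+20x-16.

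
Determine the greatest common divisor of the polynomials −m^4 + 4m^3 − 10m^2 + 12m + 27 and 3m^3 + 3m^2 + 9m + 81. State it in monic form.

Repeated division with remainder:
  −m^4 + 4m^3 − 10m^2 + 12m + 27 = (−(1/3)m + 5/3)(3m^3 + 3m^2 + 9m + 81) + (−12m^2 + 24m − 108)
  3m^3 + 3m^2 + 9m + 81 = (−(1/4)m − 3/4)(−12m^2 + 24m − 108) + (0)
Last nonzero remainder: −12m^2 + 24m − 108. Dividing through by −12 gives the monic gcd m^2 − 2m + 9.

m^2 − 2m + 9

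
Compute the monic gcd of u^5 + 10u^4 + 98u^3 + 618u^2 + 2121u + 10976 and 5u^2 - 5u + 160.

By polynomial division,
  u^5 + 10u^4 + 98u^3 + 618u^2 + 2121u + 10976 = ((1/5)u^3 + (11/5)u^2 + (77/5)u + 343/5)(5u^2 - 5u + 160) + (0)
Last nonzero remainder: 5u^2 - 5u + 160. Dividing through by 5 gives the monic gcd u^2 - u + 32.

u^2 - u + 32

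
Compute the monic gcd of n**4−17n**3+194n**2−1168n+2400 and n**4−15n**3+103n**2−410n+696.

n**2−10n+24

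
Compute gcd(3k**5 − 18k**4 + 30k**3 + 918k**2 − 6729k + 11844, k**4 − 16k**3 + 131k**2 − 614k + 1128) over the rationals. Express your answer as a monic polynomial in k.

k**3 − 10k**2 + 71k − 188

Apply the Euclidean algorithm:
  3k**5 − 18k**4 + 30k**3 + 918k**2 − 6729k + 11844 = (3k + 30)(k**4 − 16k**3 + 131k**2 − 614k + 1128) + (117k**3 − 1170k**2 + 8307k − 21996)
  k**4 − 16k**3 + 131k**2 − 614k + 1128 = ((1/117)k − 2/39)(117k**3 − 1170k**2 + 8307k − 21996) + (0)
Last nonzero remainder: 117k**3 − 1170k**2 + 8307k − 21996. Dividing through by 117 gives the monic gcd k**3 − 10k**2 + 71k − 188.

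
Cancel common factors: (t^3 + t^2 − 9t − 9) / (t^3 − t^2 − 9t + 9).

Repeated division with remainder:
  t^3 + t^2 − 9t − 9 = (t^3 − t^2 − 9t + 9) + (2t^2 − 18)
  t^3 − t^2 − 9t + 9 = ((1/2)t − 1/2)(2t^2 − 18) + (0)
Last nonzero remainder: 2t^2 − 18. Dividing through by 2 gives the monic gcd t^2 − 9.
Cancel t^2 − 9 from numerator and denominator to get the reduced form.

(t + 1)/(t − 1)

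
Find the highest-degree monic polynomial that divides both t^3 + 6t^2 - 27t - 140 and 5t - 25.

Apply the Euclidean algorithm:
  t^3 + 6t^2 - 27t - 140 = ((1/5)t^2 + (11/5)t + 28/5)(5t - 25) + (0)
Last nonzero remainder: 5t - 25. Dividing through by 5 gives the monic gcd t - 5.

t - 5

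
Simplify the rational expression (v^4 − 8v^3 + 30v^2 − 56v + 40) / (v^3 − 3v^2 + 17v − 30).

Euclidean algorithm in ℚ[v]:
  v^4 − 8v^3 + 30v^2 − 56v + 40 = (v − 5)(v^3 − 3v^2 + 17v − 30) + (−2v^2 + 59v − 110)
  v^3 − 3v^2 + 17v − 30 = (−(1/2)v − 53/4)(−2v^2 + 59v − 110) + ((2975/4)v − 2975/2)
  −2v^2 + 59v − 110 = (−(8/2975)v + 44/595)((2975/4)v − 2975/2) + (0)
Last nonzero remainder: (2975/4)v − 2975/2. Dividing through by 2975/4 gives the monic gcd v − 2.
Cancel v − 2 from numerator and denominator to get the reduced form.

(v^3 − 6v^2 + 18v − 20)/(v^2 − v + 15)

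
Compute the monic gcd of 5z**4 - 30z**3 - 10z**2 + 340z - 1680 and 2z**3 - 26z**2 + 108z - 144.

z - 6

Repeated division with remainder:
  5z**4 - 30z**3 - 10z**2 + 340z - 1680 = ((5/2)z + 35/2)(2z**3 - 26z**2 + 108z - 144) + (175z**2 - 1190z + 840)
  2z**3 - 26z**2 + 108z - 144 = ((2/175)z - 62/875)(175z**2 - 1190z + 840) + ((352/25)z - 2112/25)
  175z**2 - 1190z + 840 = ((4375/352)z - 875/88)((352/25)z - 2112/25) + (0)
Last nonzero remainder: (352/25)z - 2112/25. Dividing through by 352/25 gives the monic gcd z - 6.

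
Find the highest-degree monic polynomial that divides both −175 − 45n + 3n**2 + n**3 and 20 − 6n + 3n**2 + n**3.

5 + n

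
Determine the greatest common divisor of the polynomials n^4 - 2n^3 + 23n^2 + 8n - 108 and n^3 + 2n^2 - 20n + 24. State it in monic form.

Repeated division with remainder:
  n^4 - 2n^3 + 23n^2 + 8n - 108 = (n - 4)(n^3 + 2n^2 - 20n + 24) + (51n^2 - 96n - 12)
  n^3 + 2n^2 - 20n + 24 = ((1/51)n + 22/289)(51n^2 - 96n - 12) + (-(3600/289)n + 7200/289)
  51n^2 - 96n - 12 = (-(4913/1200)n - 289/600)(-(3600/289)n + 7200/289) + (0)
Last nonzero remainder: -(3600/289)n + 7200/289. Dividing through by -3600/289 gives the monic gcd n - 2.

n - 2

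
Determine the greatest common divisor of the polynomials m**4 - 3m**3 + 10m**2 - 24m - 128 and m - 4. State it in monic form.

m - 4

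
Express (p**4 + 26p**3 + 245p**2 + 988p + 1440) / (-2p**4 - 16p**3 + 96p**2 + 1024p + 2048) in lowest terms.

(-p**2 - 14p - 45)/(2p**2 - 8p - 64)

Euclidean algorithm in ℚ[p]:
  p**4 + 26p**3 + 245p**2 + 988p + 1440 = (-1/2)(-2p**4 - 16p**3 + 96p**2 + 1024p + 2048) + (18p**3 + 293p**2 + 1500p + 2464)
  -2p**4 - 16p**3 + 96p**2 + 1024p + 2048 = (-(1/9)p + 149/162)(18p**3 + 293p**2 + 1500p + 2464) + (-(1105/162)p**2 - (2210/27)p - 17680/81)
  18p**3 + 293p**2 + 1500p + 2464 = (-(2916/1105)p - 12474/1105)(-(1105/162)p**2 - (2210/27)p - 17680/81) + (0)
Last nonzero remainder: -(1105/162)p**2 - (2210/27)p - 17680/81. Dividing through by -1105/162 gives the monic gcd p**2 + 12p + 32.
Cancel p**2 + 12p + 32 from numerator and denominator to get the reduced form.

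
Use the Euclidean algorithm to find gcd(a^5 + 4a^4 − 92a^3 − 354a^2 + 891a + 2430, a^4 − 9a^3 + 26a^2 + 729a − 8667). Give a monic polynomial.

Euclidean algorithm in ℚ[a]:
  a^5 + 4a^4 − 92a^3 − 354a^2 + 891a + 2430 = (a + 13)(a^4 − 9a^3 + 26a^2 + 729a − 8667) + (−a^3 − 1421a^2 + 81a + 115101)
  a^4 − 9a^3 + 26a^2 + 729a − 8667 = (−a + 1430)(−a^3 − 1421a^2 + 81a + 115101) + (2032137a^2 − 164603097)
  −a^3 − 1421a^2 + 81a + 115101 = (−(1/2032137)a − 1421/2032137)(2032137a^2 − 164603097) + (0)
Last nonzero remainder: 2032137a^2 − 164603097. Dividing through by 2032137 gives the monic gcd a^2 − 81.

a^2 − 81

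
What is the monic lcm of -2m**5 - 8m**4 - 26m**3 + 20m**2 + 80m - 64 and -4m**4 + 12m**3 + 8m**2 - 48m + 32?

m**7 + m**5 - 46m**4 + 52m**3 + 152m**2 - 288m + 128

By polynomial division,
  -2m**5 - 8m**4 - 26m**3 + 20m**2 + 80m - 64 = ((1/2)m + 7/2)(-4m**4 + 12m**3 + 8m**2 - 48m + 32) + (-72m**3 + 16m**2 + 232m - 176)
  -4m**4 + 12m**3 + 8m**2 - 48m + 32 = ((1/18)m - 25/162)(-72m**3 + 16m**2 + 232m - 176) + (-(196/81)m**2 - (196/81)m + 392/81)
  -72m**3 + 16m**2 + 232m - 176 = ((1458/49)m - 1782/49)(-(196/81)m**2 - (196/81)m + 392/81) + (0)
Last nonzero remainder: -(196/81)m**2 - (196/81)m + 392/81. Dividing through by -196/81 gives the monic gcd m**2 + m - 2.
Then lcm(f, g) = f·g / gcd(f, g); expanding and making the result monic gives the answer.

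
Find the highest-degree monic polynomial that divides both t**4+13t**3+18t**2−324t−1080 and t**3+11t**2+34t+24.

By polynomial division,
  t**4+13t**3+18t**2−324t−1080 = (t+2)(t**3+11t**2+34t+24) + (−38t**2−416t−1128)
  t**3+11t**2+34t+24 = (−(1/38)t−1/722)(−38t**2−416t−1128) + ((1350/361)t+8100/361)
  −38t**2−416t−1128 = (−(6859/675)t−33934/675)((1350/361)t+8100/361) + (0)
Last nonzero remainder: (1350/361)t+8100/361. Dividing through by 1350/361 gives the monic gcd t+6.

t+6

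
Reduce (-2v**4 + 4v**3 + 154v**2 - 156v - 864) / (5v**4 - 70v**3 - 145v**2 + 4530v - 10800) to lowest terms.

By polynomial division,
  -2v**4 + 4v**3 + 154v**2 - 156v - 864 = (-2/5)(5v**4 - 70v**3 - 145v**2 + 4530v - 10800) + (-24v**3 + 96v**2 + 1656v - 5184)
  5v**4 - 70v**3 - 145v**2 + 4530v - 10800 = (-(5/24)v + 25/12)(-24v**3 + 96v**2 + 1656v - 5184) + (0)
Last nonzero remainder: -24v**3 + 96v**2 + 1656v - 5184. Dividing through by -24 gives the monic gcd v**3 - 4v**2 - 69v + 216.
Cancel v**3 - 4v**2 - 69v + 216 from numerator and denominator to get the reduced form.

(-2v - 4)/(5v - 50)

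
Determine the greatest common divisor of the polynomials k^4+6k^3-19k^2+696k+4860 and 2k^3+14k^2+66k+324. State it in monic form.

k+6

Repeated division with remainder:
  k^4+6k^3-19k^2+696k+4860 = ((1/2)k-1/2)(2k^3+14k^2+66k+324) + (-45k^2+567k+5022)
  2k^3+14k^2+66k+324 = (-(2/45)k-196/225)(-45k^2+567k+5022) + ((19578/25)k+117468/25)
  -45k^2+567k+5022 = (-(375/6526)k+6975/6526)((19578/25)k+117468/25) + (0)
Last nonzero remainder: (19578/25)k+117468/25. Dividing through by 19578/25 gives the monic gcd k+6.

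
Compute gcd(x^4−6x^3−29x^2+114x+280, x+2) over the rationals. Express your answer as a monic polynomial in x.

Apply the Euclidean algorithm:
  x^4−6x^3−29x^2+114x+280 = (x^3−8x^2−13x+140)(x+2) + (0)
The last nonzero remainder x+2 is already monic.

x+2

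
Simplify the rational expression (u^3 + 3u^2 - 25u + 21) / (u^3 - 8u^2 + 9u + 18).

Euclidean algorithm in ℚ[u]:
  u^3 + 3u^2 - 25u + 21 = (u^3 - 8u^2 + 9u + 18) + (11u^2 - 34u + 3)
  u^3 - 8u^2 + 9u + 18 = ((1/11)u - 54/121)(11u^2 - 34u + 3) + (-(780/121)u + 2340/121)
  11u^2 - 34u + 3 = (-(1331/780)u + 121/780)(-(780/121)u + 2340/121) + (0)
Last nonzero remainder: -(780/121)u + 2340/121. Dividing through by -780/121 gives the monic gcd u - 3.
Cancel u - 3 from numerator and denominator to get the reduced form.

(u^2 + 6u - 7)/(u^2 - 5u - 6)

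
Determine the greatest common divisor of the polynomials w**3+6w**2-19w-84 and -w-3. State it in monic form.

Apply the Euclidean algorithm:
  w**3+6w**2-19w-84 = (-w**2-3w+28)(-w-3) + (0)
Last nonzero remainder: -w-3. Dividing through by -1 gives the monic gcd w+3.

w+3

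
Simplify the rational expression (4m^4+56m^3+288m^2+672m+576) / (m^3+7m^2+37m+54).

Repeated division with remainder:
  4m^4+56m^3+288m^2+672m+576 = (4m+28)(m^3+7m^2+37m+54) + (−56m^2−580m−936)
  m^3+7m^2+37m+54 = (−(1/56)m+47/784)(−56m^2−580m−936) + ((10791/196)m+10791/98)
  −56m^2−580m−936 = (−(10976/10791)m−10192/1199)((10791/196)m+10791/98) + (0)
Last nonzero remainder: (10791/196)m+10791/98. Dividing through by 10791/196 gives the monic gcd m+2.
Cancel m+2 from numerator and denominator to get the reduced form.

(4m^3+48m^2+192m+288)/(m^2+5m+27)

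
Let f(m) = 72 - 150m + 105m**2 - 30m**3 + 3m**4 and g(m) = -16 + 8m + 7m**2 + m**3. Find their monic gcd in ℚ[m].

Euclidean algorithm in ℚ[m]:
  3m**4 - 30m**3 + 105m**2 - 150m + 72 = (3m - 51)(m**3 + 7m**2 + 8m - 16) + (438m**2 + 306m - 744)
  m**3 + 7m**2 + 8m - 16 = ((1/438)m + 230/15987)(438m**2 + 306m - 744) + ((28224/5329)m - 28224/5329)
  438m**2 + 306m - 744 = ((389017/4704)m + 165199/1176)((28224/5329)m - 28224/5329) + (0)
Last nonzero remainder: (28224/5329)m - 28224/5329. Dividing through by 28224/5329 gives the monic gcd m - 1.

-1 + m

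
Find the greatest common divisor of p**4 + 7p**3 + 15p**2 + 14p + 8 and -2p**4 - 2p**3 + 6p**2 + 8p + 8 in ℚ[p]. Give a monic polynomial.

p**3 + 3p**2 + 3p + 2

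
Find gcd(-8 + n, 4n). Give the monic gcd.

Apply the Euclidean algorithm:
  n - 8 = (1/4)(4n) + (-8)
  4n = (-(1/2)n)(-8) + (0)
The last nonzero remainder is the constant -8, so the polynomials are coprime and gcd = 1.

1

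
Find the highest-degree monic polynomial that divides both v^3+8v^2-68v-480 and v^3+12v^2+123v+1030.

v+10

Apply the Euclidean algorithm:
  v^3+8v^2-68v-480 = (v^3+12v^2+123v+1030) + (-4v^2-191v-1510)
  v^3+12v^2+123v+1030 = (-(1/4)v+143/16)(-4v^2-191v-1510) + ((23241/16)v+116205/8)
  -4v^2-191v-1510 = (-(64/23241)v-2416/23241)((23241/16)v+116205/8) + (0)
Last nonzero remainder: (23241/16)v+116205/8. Dividing through by 23241/16 gives the monic gcd v+10.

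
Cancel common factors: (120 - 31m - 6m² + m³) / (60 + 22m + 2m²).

(24 - 11m + m²)/(12 + 2m)

Euclidean algorithm in ℚ[m]:
  m³ - 6m² - 31m + 120 = ((1/2)m - 17/2)(2m² + 22m + 60) + (126m + 630)
  2m² + 22m + 60 = ((1/63)m + 2/21)(126m + 630) + (0)
Last nonzero remainder: 126m + 630. Dividing through by 126 gives the monic gcd m + 5.
Cancel m + 5 from numerator and denominator to get the reduced form.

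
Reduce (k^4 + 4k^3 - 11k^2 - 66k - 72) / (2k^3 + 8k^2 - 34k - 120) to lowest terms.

By polynomial division,
  k^4 + 4k^3 - 11k^2 - 66k - 72 = ((1/2)k)(2k^3 + 8k^2 - 34k - 120) + (6k^2 - 6k - 72)
  2k^3 + 8k^2 - 34k - 120 = ((1/3)k + 5/3)(6k^2 - 6k - 72) + (0)
Last nonzero remainder: 6k^2 - 6k - 72. Dividing through by 6 gives the monic gcd k^2 - k - 12.
Cancel k^2 - k - 12 from numerator and denominator to get the reduced form.

(k^2 + 5k + 6)/(2k + 10)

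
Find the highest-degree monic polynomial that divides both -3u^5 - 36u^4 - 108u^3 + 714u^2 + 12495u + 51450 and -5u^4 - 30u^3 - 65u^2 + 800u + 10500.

Repeated division with remainder:
  -3u^5 - 36u^4 - 108u^3 + 714u^2 + 12495u + 51450 = ((3/5)u + 18/5)(-5u^4 - 30u^3 - 65u^2 + 800u + 10500) + (39u^3 + 468u^2 + 3315u + 13650)
  -5u^4 - 30u^3 - 65u^2 + 800u + 10500 = (-(5/39)u + 10/13)(39u^3 + 468u^2 + 3315u + 13650) + (0)
Last nonzero remainder: 39u^3 + 468u^2 + 3315u + 13650. Dividing through by 39 gives the monic gcd u^3 + 12u^2 + 85u + 350.

u^3 + 12u^2 + 85u + 350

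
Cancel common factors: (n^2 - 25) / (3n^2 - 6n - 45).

By polynomial division,
  n^2 - 25 = (1/3)(3n^2 - 6n - 45) + (2n - 10)
  3n^2 - 6n - 45 = ((3/2)n + 9/2)(2n - 10) + (0)
Last nonzero remainder: 2n - 10. Dividing through by 2 gives the monic gcd n - 5.
Cancel n - 5 from numerator and denominator to get the reduced form.

(n + 5)/(3n + 9)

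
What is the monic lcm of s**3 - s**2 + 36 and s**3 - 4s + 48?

Apply the Euclidean algorithm:
  s**3 - s**2 + 36 = (s**3 - 4s + 48) + (-s**2 + 4s - 12)
  s**3 - 4s + 48 = (-s - 4)(-s**2 + 4s - 12) + (0)
Last nonzero remainder: -s**2 + 4s - 12. Dividing through by -1 gives the monic gcd s**2 - 4s + 12.
Then lcm(f, g) = f·g / gcd(f, g); expanding and making the result monic gives the answer.

s**4 + 3s**3 - 4s**2 + 36s + 144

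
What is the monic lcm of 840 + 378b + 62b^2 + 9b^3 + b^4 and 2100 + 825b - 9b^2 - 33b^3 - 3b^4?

Apply the Euclidean algorithm:
  b^4 + 9b^3 + 62b^2 + 378b + 840 = (-1/3)(-3b^4 - 33b^3 - 9b^2 + 825b + 2100) + (-2b^3 + 59b^2 + 653b + 1540)
  -3b^4 - 33b^3 - 9b^2 + 825b + 2100 = ((3/2)b + 243/4)(-2b^3 + 59b^2 + 653b + 1540) + (-(18291/4)b^2 - (164619/4)b - 91455)
  -2b^3 + 59b^2 + 653b + 1540 = ((8/18291)b - 44/2613)(-(18291/4)b^2 - (164619/4)b - 91455) + (0)
Last nonzero remainder: -(18291/4)b^2 - (164619/4)b - 91455. Dividing through by -18291/4 gives the monic gcd b^2 + 9b + 20.
Then lcm(f, g) = f·g / gcd(f, g); expanding and making the result monic gives the answer.

-29400 - 11550b - 574b^2 + 187b^3 + 45b^4 + 11b^5 + b^6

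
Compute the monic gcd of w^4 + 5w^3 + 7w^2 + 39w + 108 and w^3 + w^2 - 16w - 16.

w + 4

By polynomial division,
  w^4 + 5w^3 + 7w^2 + 39w + 108 = (w + 4)(w^3 + w^2 - 16w - 16) + (19w^2 + 119w + 172)
  w^3 + w^2 - 16w - 16 = ((1/19)w - 100/361)(19w^2 + 119w + 172) + ((2856/361)w + 11424/361)
  19w^2 + 119w + 172 = ((6859/2856)w + 15523/2856)((2856/361)w + 11424/361) + (0)
Last nonzero remainder: (2856/361)w + 11424/361. Dividing through by 2856/361 gives the monic gcd w + 4.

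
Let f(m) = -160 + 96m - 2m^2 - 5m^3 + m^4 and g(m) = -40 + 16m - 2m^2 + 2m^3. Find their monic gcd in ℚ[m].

-2 + m

Repeated division with remainder:
  m^4 - 5m^3 - 2m^2 + 96m - 160 = ((1/2)m - 2)(2m^3 - 2m^2 + 16m - 40) + (-14m^2 + 148m - 240)
  2m^3 - 2m^2 + 16m - 40 = (-(1/7)m - 67/49)(-14m^2 + 148m - 240) + ((9020/49)m - 18040/49)
  -14m^2 + 148m - 240 = (-(343/4510)m + 294/451)((9020/49)m - 18040/49) + (0)
Last nonzero remainder: (9020/49)m - 18040/49. Dividing through by 9020/49 gives the monic gcd m - 2.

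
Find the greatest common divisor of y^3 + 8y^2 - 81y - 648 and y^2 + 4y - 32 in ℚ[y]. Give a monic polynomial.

y + 8

Repeated division with remainder:
  y^3 + 8y^2 - 81y - 648 = (y + 4)(y^2 + 4y - 32) + (-65y - 520)
  y^2 + 4y - 32 = (-(1/65)y + 4/65)(-65y - 520) + (0)
Last nonzero remainder: -65y - 520. Dividing through by -65 gives the monic gcd y + 8.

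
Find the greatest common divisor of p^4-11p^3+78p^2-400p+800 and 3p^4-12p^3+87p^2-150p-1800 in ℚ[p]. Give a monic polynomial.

p^3-7p^2+50p-200

Euclidean algorithm in ℚ[p]:
  p^4-11p^3+78p^2-400p+800 = (1/3)(3p^4-12p^3+87p^2-150p-1800) + (-7p^3+49p^2-350p+1400)
  3p^4-12p^3+87p^2-150p-1800 = (-(3/7)p-9/7)(-7p^3+49p^2-350p+1400) + (0)
Last nonzero remainder: -7p^3+49p^2-350p+1400. Dividing through by -7 gives the monic gcd p^3-7p^2+50p-200.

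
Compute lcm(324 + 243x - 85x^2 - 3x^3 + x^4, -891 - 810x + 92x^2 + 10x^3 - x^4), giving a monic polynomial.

-3564 - 2349x + 1178x^2 - 52x^3 - 14x^4 + x^5

Repeated division with remainder:
  x^4 - 3x^3 - 85x^2 + 243x + 324 = (-1)(-x^4 + 10x^3 + 92x^2 - 810x - 891) + (7x^3 + 7x^2 - 567x - 567)
  -x^4 + 10x^3 + 92x^2 - 810x - 891 = (-(1/7)x + 11/7)(7x^3 + 7x^2 - 567x - 567) + (0)
Last nonzero remainder: 7x^3 + 7x^2 - 567x - 567. Dividing through by 7 gives the monic gcd x^3 + x^2 - 81x - 81.
Then lcm(f, g) = f·g / gcd(f, g); expanding and making the result monic gives the answer.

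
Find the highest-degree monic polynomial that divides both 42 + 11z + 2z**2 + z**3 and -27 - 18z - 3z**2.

3 + z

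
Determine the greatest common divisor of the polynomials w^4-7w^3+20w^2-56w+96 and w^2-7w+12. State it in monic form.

By polynomial division,
  w^4-7w^3+20w^2-56w+96 = (w^2+8)(w^2-7w+12) + (0)
The last nonzero remainder w^2-7w+12 is already monic.

w^2-7w+12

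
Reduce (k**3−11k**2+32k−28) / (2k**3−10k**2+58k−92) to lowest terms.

Repeated division with remainder:
  k**3−11k**2+32k−28 = (1/2)(2k**3−10k**2+58k−92) + (−6k**2+3k+18)
  2k**3−10k**2+58k−92 = (−(1/3)k+3/2)(−6k**2+3k+18) + ((119/2)k−119)
  −6k**2+3k+18 = (−(12/119)k−18/119)((119/2)k−119) + (0)
Last nonzero remainder: (119/2)k−119. Dividing through by 119/2 gives the monic gcd k−2.
Cancel k−2 from numerator and denominator to get the reduced form.

(k**2−9k+14)/(2k**2−6k+46)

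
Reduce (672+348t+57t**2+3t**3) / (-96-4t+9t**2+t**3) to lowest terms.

Repeated division with remainder:
  3t**3+57t**2+348t+672 = (3)(t**3+9t**2-4t-96) + (30t**2+360t+960)
  t**3+9t**2-4t-96 = ((1/30)t-1/10)(30t**2+360t+960) + (0)
Last nonzero remainder: 30t**2+360t+960. Dividing through by 30 gives the monic gcd t**2+12t+32.
Cancel t**2+12t+32 from numerator and denominator to get the reduced form.

(21+3t)/(-3+t)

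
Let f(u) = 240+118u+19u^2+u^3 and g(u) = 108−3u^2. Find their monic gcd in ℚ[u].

6+u

Euclidean algorithm in ℚ[u]:
  u^3+19u^2+118u+240 = (−(1/3)u−19/3)(−3u^2+108) + (154u+924)
  −3u^2+108 = (−(3/154)u+9/77)(154u+924) + (0)
Last nonzero remainder: 154u+924. Dividing through by 154 gives the monic gcd u+6.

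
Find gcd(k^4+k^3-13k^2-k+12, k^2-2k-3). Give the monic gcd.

k^2-2k-3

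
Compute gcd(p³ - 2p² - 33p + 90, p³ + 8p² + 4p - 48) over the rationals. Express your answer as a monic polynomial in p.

p + 6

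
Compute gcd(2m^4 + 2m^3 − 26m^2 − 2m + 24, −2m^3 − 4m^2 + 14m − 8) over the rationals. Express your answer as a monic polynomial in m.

By polynomial division,
  2m^4 + 2m^3 − 26m^2 − 2m + 24 = (−m + 1)(−2m^3 − 4m^2 + 14m − 8) + (−8m^2 − 24m + 32)
  −2m^3 − 4m^2 + 14m − 8 = ((1/4)m − 1/4)(−8m^2 − 24m + 32) + (0)
Last nonzero remainder: −8m^2 − 24m + 32. Dividing through by −8 gives the monic gcd m^2 + 3m − 4.

m^2 + 3m − 4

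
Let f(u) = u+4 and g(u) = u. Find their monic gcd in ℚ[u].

1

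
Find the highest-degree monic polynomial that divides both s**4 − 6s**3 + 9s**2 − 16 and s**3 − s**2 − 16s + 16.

s − 4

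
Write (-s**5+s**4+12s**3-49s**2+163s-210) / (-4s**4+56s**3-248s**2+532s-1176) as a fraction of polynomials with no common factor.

(s**3-19s+30)/(4s**2-52s+168)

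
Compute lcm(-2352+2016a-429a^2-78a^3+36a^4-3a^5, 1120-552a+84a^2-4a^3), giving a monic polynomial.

-7840+7504a-2102a^2-117a^3+146a^4-22a^5+a^6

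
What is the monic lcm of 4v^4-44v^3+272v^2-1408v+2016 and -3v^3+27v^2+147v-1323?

Euclidean algorithm in ℚ[v]:
  4v^4-44v^3+272v^2-1408v+2016 = (-(4/3)v+8/3)(-3v^3+27v^2+147v-1323) + (396v^2-3564v+5544)
  -3v^3+27v^2+147v-1323 = (-(1/132)v)(396v^2-3564v+5544) + (189v-1323)
  396v^2-3564v+5544 = ((44/21)v-88/21)(189v-1323) + (0)
Last nonzero remainder: 189v-1323. Dividing through by 189 gives the monic gcd v-7.
Then lcm(f, g) = f·g / gcd(f, g); expanding and making the result monic gives the answer.

v^6-13v^5+27v^4+205v^3-3076v^2+21168v-31752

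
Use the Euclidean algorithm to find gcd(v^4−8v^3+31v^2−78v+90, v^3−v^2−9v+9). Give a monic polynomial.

v−3

By polynomial division,
  v^4−8v^3+31v^2−78v+90 = (v−7)(v^3−v^2−9v+9) + (33v^2−150v+153)
  v^3−v^2−9v+9 = ((1/33)v+13/121)(33v^2−150v+153) + ((300/121)v−900/121)
  33v^2−150v+153 = ((1331/100)v−2057/100)((300/121)v−900/121) + (0)
Last nonzero remainder: (300/121)v−900/121. Dividing through by 300/121 gives the monic gcd v−3.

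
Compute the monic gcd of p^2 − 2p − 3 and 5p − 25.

1

Repeated division with remainder:
  p^2 − 2p − 3 = ((1/5)p + 3/5)(5p − 25) + (12)
  5p − 25 = ((5/12)p − 25/12)(12) + (0)
The last nonzero remainder is the constant 12, so the polynomials are coprime and gcd = 1.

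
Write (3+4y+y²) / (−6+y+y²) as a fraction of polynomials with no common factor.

(1+y)/(−2+y)

By polynomial division,
  y²+4y+3 = (y²+y−6) + (3y+9)
  y²+y−6 = ((1/3)y−2/3)(3y+9) + (0)
Last nonzero remainder: 3y+9. Dividing through by 3 gives the monic gcd y+3.
Cancel y+3 from numerator and denominator to get the reduced form.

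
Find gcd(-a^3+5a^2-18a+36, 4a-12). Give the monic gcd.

Euclidean algorithm in ℚ[a]:
  -a^3+5a^2-18a+36 = (-(1/4)a^2+(1/2)a-3)(4a-12) + (0)
Last nonzero remainder: 4a-12. Dividing through by 4 gives the monic gcd a-3.

a-3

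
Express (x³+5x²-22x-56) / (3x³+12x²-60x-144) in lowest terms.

(x+7)/(3x+18)

Repeated division with remainder:
  x³+5x²-22x-56 = (1/3)(3x³+12x²-60x-144) + (x²-2x-8)
  3x³+12x²-60x-144 = (3x+18)(x²-2x-8) + (0)
The last nonzero remainder x²-2x-8 is already monic.
Cancel x²-2x-8 from numerator and denominator to get the reduced form.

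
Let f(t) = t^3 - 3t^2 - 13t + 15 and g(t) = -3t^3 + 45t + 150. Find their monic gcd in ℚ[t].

t - 5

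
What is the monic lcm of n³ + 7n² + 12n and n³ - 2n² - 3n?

n⁵ + 5n⁴ - 5n³ - 45n² - 36n

Euclidean algorithm in ℚ[n]:
  n³ + 7n² + 12n = (n³ - 2n² - 3n) + (9n² + 15n)
  n³ - 2n² - 3n = ((1/9)n - 11/27)(9n² + 15n) + ((28/9)n)
  9n² + 15n = ((81/28)n + 135/28)((28/9)n) + (0)
Last nonzero remainder: (28/9)n. Dividing through by 28/9 gives the monic gcd n.
Then lcm(f, g) = f·g / gcd(f, g); expanding and making the result monic gives the answer.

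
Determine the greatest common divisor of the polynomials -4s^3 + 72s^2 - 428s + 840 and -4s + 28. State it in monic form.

Euclidean algorithm in ℚ[s]:
  -4s^3 + 72s^2 - 428s + 840 = (s^2 - 11s + 30)(-4s + 28) + (0)
Last nonzero remainder: -4s + 28. Dividing through by -4 gives the monic gcd s - 7.

s - 7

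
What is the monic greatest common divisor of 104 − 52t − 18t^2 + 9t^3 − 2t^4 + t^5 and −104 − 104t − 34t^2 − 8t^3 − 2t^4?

26 + 13t + 2t^2 + t^3

Euclidean algorithm in ℚ[t]:
  t^5 − 2t^4 + 9t^3 − 18t^2 − 52t + 104 = (−(1/2)t + 3)(−2t^4 − 8t^3 − 34t^2 − 104t − 104) + (16t^3 + 32t^2 + 208t + 416)
  −2t^4 − 8t^3 − 34t^2 − 104t − 104 = (−(1/8)t − 1/4)(16t^3 + 32t^2 + 208t + 416) + (0)
Last nonzero remainder: 16t^3 + 32t^2 + 208t + 416. Dividing through by 16 gives the monic gcd t^3 + 2t^2 + 13t + 26.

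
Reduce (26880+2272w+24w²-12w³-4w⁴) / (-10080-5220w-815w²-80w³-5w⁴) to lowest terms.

(-40+4w)/(15+5w)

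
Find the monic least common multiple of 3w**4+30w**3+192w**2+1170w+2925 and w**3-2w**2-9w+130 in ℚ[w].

Repeated division with remainder:
  3w**4+30w**3+192w**2+1170w+2925 = (3w+36)(w**3-2w**2-9w+130) + (291w**2+1104w-1755)
  w**3-2w**2-9w+130 = ((1/291)w-562/28227)(291w**2+1104w-1755) + ((178880/9409)w+894400/9409)
  291w**2+1104w-1755 = ((2738019/178880)w-254043/13760)((178880/9409)w+894400/9409) + (0)
Last nonzero remainder: (178880/9409)w+894400/9409. Dividing through by 178880/9409 gives the monic gcd w+5.
Then lcm(f, g) = f·g / gcd(f, g); expanding and making the result monic gives the answer.

w**6+3w**5+20w**4+202w**3-91w**2+3315w+25350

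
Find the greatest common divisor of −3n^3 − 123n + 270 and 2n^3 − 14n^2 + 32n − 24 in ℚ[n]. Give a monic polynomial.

n − 2

Euclidean algorithm in ℚ[n]:
  −3n^3 − 123n + 270 = (−3/2)(2n^3 − 14n^2 + 32n − 24) + (−21n^2 − 75n + 234)
  2n^3 − 14n^2 + 32n − 24 = (−(2/21)n + 148/147)(−21n^2 − 75n + 234) + ((6360/49)n − 12720/49)
  −21n^2 − 75n + 234 = (−(343/2120)n − 1911/2120)((6360/49)n − 12720/49) + (0)
Last nonzero remainder: (6360/49)n − 12720/49. Dividing through by 6360/49 gives the monic gcd n − 2.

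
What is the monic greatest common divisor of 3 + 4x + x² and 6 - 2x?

1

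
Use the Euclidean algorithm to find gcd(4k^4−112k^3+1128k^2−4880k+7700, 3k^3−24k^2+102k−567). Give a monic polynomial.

k−7

By polynomial division,
  4k^4−112k^3+1128k^2−4880k+7700 = ((4/3)k−80/3)(3k^3−24k^2+102k−567) + (352k^2−1404k−7420)
  3k^3−24k^2+102k−567 = ((3/352)k−1059/30976)(352k^2−1404k−7420) + ((907899/7744)k−6355293/7744)
  352k^2−1404k−7420 = ((2725888/907899)k+8208640/907899)((907899/7744)k−6355293/7744) + (0)
Last nonzero remainder: (907899/7744)k−6355293/7744. Dividing through by 907899/7744 gives the monic gcd k−7.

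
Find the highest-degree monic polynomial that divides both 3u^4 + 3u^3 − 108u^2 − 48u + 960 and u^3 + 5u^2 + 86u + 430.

u + 5

Apply the Euclidean algorithm:
  3u^4 + 3u^3 − 108u^2 − 48u + 960 = (3u − 12)(u^3 + 5u^2 + 86u + 430) + (−306u^2 − 306u + 6120)
  u^3 + 5u^2 + 86u + 430 = (−(1/306)u − 2/153)(−306u^2 − 306u + 6120) + (102u + 510)
  −306u^2 − 306u + 6120 = (−3u + 12)(102u + 510) + (0)
Last nonzero remainder: 102u + 510. Dividing through by 102 gives the monic gcd u + 5.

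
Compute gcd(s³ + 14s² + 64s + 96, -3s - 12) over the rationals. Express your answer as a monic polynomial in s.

s + 4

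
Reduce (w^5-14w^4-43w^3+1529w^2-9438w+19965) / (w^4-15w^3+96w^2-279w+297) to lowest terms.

Repeated division with remainder:
  w^5-14w^4-43w^3+1529w^2-9438w+19965 = (w+1)(w^4-15w^3+96w^2-279w+297) + (-124w^3+1712w^2-9456w+19668)
  w^4-15w^3+96w^2-279w+297 = (-(1/124)w+37/3844)(-124w^3+1712w^2-9456w+19668) + ((3136/961)w^2-(28224/961)w+103488/961)
  -124w^3+1712w^2-9456w+19668 = (-(29791/784)w+143189/784)((3136/961)w^2-(28224/961)w+103488/961) + (0)
Last nonzero remainder: (3136/961)w^2-(28224/961)w+103488/961. Dividing through by 3136/961 gives the monic gcd w^2-9w+33.
Cancel w^2-9w+33 from numerator and denominator to get the reduced form.

(w^3-5w^2-121w+605)/(w^2-6w+9)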